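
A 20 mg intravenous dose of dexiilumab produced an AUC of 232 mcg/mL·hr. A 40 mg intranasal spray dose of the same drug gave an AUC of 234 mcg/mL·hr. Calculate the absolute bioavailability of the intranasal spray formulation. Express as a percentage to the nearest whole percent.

F = (AUC_ev / D_ev) / (AUC_iv / D_iv)
  = (234/40) / (232/20)
  = 5.85 / 11.6 = 0.5043
  = 50.43%

F = 50%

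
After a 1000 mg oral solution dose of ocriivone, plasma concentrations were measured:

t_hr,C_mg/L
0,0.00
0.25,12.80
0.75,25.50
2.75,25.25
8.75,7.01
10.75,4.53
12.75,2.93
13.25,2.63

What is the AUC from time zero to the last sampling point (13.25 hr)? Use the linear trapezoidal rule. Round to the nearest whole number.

AUC = 179 mg/L·hr

Trapezoidal AUC_0→13.25:
  [0→0.25]: (0.00+12.80)/2 × 0.25 = 1.6
  [0.25→0.75]: (12.80+25.50)/2 × 0.5 = 9.575
  [0.75→2.75]: (25.50+25.25)/2 × 2 = 50.75
  [2.75→8.75]: (25.25+7.01)/2 × 6 = 96.78
  [8.75→10.75]: (7.01+4.53)/2 × 2 = 11.54
  [10.75→12.75]: (4.53+2.93)/2 × 2 = 7.46
  [12.75→13.25]: (2.93+2.63)/2 × 0.5 = 1.39
  Sum = 179.095 mg/L·hr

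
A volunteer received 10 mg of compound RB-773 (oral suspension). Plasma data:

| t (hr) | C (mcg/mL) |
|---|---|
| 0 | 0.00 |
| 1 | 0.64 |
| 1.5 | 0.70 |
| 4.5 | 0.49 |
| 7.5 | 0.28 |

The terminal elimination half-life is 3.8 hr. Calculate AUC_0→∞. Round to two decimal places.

AUC = 5.13 mcg/mL·hr

Trapezoidal AUC_0→7.5:
  [0→1]: (0.00+0.64)/2 × 1 = 0.32
  [1→1.5]: (0.64+0.70)/2 × 0.5 = 0.335
  [1.5→4.5]: (0.70+0.49)/2 × 3 = 1.785
  [4.5→7.5]: (0.49+0.28)/2 × 3 = 1.155
  Sum = 3.595 mcg/mL·hr
k_e = ln2 / t½ = 0.693147 / 3.8 = 0.1824 hr^-1
Extrapolated tail: C_last / k_e = 0.28 / 0.1824 = 1.535
AUC_0→∞ = 3.595 + 1.535 = 5.13 mcg/mL·hr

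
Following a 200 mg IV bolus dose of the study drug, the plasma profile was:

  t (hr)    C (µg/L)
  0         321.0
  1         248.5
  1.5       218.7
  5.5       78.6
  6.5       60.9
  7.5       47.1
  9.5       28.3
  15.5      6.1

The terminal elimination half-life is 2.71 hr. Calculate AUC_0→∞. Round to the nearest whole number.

AUC = 1322 µg/L·hr

Trapezoidal AUC_0→15.5:
  [0→1]: (321.0+248.5)/2 × 1 = 284.75
  [1→1.5]: (248.5+218.7)/2 × 0.5 = 116.8
  [1.5→5.5]: (218.7+78.6)/2 × 4 = 594.6
  [5.5→6.5]: (78.6+60.9)/2 × 1 = 69.75
  [6.5→7.5]: (60.9+47.1)/2 × 1 = 54.0
  [7.5→9.5]: (47.1+28.3)/2 × 2 = 75.4
  [9.5→15.5]: (28.3+6.1)/2 × 6 = 103.2
  Sum = 1298.5 µg/L·hr
k_e = ln2 / t½ = 0.693147 / 2.71 = 0.2558 hr^-1
Extrapolated tail: C_last / k_e = 6.1 / 0.2558 = 23.847
AUC_0→∞ = 1298.5 + 23.847 = 1322.347 µg/L·hr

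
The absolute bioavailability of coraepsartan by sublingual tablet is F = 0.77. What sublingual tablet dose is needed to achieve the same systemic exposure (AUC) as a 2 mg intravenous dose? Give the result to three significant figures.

D_sublingual = 2.60 mg

For equal systemic exposure: F × D_ev = D_iv
D_ev = D_iv / F = 2 / 0.77 = 2.5974 mg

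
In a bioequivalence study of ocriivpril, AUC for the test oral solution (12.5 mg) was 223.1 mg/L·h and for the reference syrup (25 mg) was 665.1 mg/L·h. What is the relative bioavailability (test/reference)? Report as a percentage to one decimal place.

F_rel = (AUC_test/D_test) / (AUC_ref/D_ref)
      = (223.1/12.5) / (665.1/25)
      = 17.848 / 26.604 = 0.6709 = 67.09%

F_rel = 67.1%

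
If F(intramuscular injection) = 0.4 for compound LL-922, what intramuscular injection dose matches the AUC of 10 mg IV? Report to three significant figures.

D_intramuscular = 25.0 mg

For equal systemic exposure: F × D_ev = D_iv
D_ev = D_iv / F = 10 / 0.4 = 25 mg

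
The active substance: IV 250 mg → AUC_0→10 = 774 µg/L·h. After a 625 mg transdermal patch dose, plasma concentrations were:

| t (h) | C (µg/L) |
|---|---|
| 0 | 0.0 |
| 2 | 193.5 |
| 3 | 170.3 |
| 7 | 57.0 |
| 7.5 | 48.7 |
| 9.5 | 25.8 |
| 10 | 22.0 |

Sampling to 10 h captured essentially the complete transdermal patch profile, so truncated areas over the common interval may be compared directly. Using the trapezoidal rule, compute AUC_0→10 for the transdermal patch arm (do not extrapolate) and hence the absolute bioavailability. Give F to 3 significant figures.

F = 0.487

Trapezoidal AUC_0→10 (transdermal patch):
  [0→2]: (0.0+193.5)/2 × 2 = 193.5
  [2→3]: (193.5+170.3)/2 × 1 = 181.9
  [3→7]: (170.3+57.0)/2 × 4 = 454.6
  [7→7.5]: (57.0+48.7)/2 × 0.5 = 26.425
  [7.5→9.5]: (48.7+25.8)/2 × 2 = 74.5
  [9.5→10]: (25.8+22.0)/2 × 0.5 = 11.95
  Sum = 942.875 µg/L·h
F = (AUC_ev/D_ev)/(AUC_iv/D_iv) = (942.875/625)/(774/250) = 1.5086/3.096 = 0.4873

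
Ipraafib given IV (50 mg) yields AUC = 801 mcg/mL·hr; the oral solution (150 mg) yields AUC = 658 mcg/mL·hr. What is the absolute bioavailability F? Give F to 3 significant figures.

F = (AUC_ev / D_ev) / (AUC_iv / D_iv)
  = (658/150) / (801/50)
  = 4.38667 / 16.02 = 0.2738

F = 0.274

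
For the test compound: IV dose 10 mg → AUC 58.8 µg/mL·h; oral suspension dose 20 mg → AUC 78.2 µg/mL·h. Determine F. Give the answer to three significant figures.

F = (AUC_ev / D_ev) / (AUC_iv / D_iv)
  = (78.2/20) / (58.8/10)
  = 3.91 / 5.88 = 0.6650

F = 0.665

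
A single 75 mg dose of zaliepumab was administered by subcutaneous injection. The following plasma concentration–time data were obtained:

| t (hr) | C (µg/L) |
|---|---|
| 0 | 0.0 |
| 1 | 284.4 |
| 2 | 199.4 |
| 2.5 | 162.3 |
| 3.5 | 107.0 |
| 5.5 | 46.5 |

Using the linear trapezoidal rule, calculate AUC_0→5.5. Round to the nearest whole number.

AUC = 763 µg/L·hr

Trapezoidal AUC_0→5.5:
  [0→1]: (0.0+284.4)/2 × 1 = 142.2
  [1→2]: (284.4+199.4)/2 × 1 = 241.9
  [2→2.5]: (199.4+162.3)/2 × 0.5 = 90.425
  [2.5→3.5]: (162.3+107.0)/2 × 1 = 134.65
  [3.5→5.5]: (107.0+46.5)/2 × 2 = 153.5
  Sum = 762.675 µg/L·hr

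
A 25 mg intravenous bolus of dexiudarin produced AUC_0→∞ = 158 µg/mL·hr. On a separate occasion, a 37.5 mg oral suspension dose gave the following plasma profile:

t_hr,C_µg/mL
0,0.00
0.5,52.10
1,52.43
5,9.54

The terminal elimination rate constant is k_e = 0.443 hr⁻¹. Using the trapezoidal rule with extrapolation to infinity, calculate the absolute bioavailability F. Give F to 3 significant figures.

F = 0.779

Trapezoidal AUC_0→5 (oral suspension):
  [0→0.5]: (0.00+52.10)/2 × 0.5 = 13.025
  [0.5→1]: (52.10+52.43)/2 × 0.5 = 26.1325
  [1→5]: (52.43+9.54)/2 × 4 = 123.94
  Sum = 163.0975 µg/mL·hr
Tail: C_last/k_e = 9.54/0.443 = 21.535
AUC_0→∞ (oral suspension) = 163.0975 + 21.535 = 184.6325 µg/mL·hr
F = (AUC_ev/D_ev)/(AUC_iv/D_iv) = (184.6325/37.5)/(158/25) = 4.92353/6.32 = 0.7790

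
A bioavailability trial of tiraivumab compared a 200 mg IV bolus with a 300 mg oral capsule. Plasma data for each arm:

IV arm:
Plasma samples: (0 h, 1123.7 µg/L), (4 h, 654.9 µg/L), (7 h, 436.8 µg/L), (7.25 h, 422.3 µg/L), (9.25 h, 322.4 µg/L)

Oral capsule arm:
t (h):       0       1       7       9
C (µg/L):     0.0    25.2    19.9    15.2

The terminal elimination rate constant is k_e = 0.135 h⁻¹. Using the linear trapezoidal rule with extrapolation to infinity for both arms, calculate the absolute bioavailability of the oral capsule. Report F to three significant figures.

F = 0.0234

Trapezoidal AUC_0→9.25 (IV):
  [0→4]: (1123.7+654.9)/2 × 4 = 3557.2
  [4→7]: (654.9+436.8)/2 × 3 = 1637.55
  [7→7.25]: (436.8+422.3)/2 × 0.25 = 107.3875
  [7.25→9.25]: (422.3+322.4)/2 × 2 = 744.7
  Sum = 6046.8375 µg/L·h
IV tail: 322.4/0.135 = 2388.148; AUC_iv,0→∞ = 6046.8375 + 2388.148 = 8434.9855 µg/L·h
Trapezoidal AUC_0→9 (oral capsule):
  [0→1]: (0.0+25.2)/2 × 1 = 12.6
  [1→7]: (25.2+19.9)/2 × 6 = 135.3
  [7→9]: (19.9+15.2)/2 × 2 = 35.1
  Sum = 183.0 µg/L·h
oral capsule tail: 15.2/0.135 = 112.593; AUC_ev,0→∞ = 183.0 + 112.593 = 295.593 µg/L·h
F = (AUC_ev/D_ev)/(AUC_iv/D_iv) = (295.593/300)/(8434.9855/200) = 0.98531/42.1749 = 0.0234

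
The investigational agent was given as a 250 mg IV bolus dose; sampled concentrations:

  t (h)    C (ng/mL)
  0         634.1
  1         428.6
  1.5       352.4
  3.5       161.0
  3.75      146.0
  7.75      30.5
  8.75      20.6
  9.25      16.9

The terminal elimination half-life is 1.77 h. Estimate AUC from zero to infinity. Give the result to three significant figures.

AUC = 1710 ng/mL·h

Trapezoidal AUC_0→9.25:
  [0→1]: (634.1+428.6)/2 × 1 = 531.35
  [1→1.5]: (428.6+352.4)/2 × 0.5 = 195.25
  [1.5→3.5]: (352.4+161.0)/2 × 2 = 513.4
  [3.5→3.75]: (161.0+146.0)/2 × 0.25 = 38.375
  [3.75→7.75]: (146.0+30.5)/2 × 4 = 353.0
  [7.75→8.75]: (30.5+20.6)/2 × 1 = 25.55
  [8.75→9.25]: (20.6+16.9)/2 × 0.5 = 9.375
  Sum = 1666.3 ng/mL·h
k_e = ln2 / t½ = 0.693147 / 1.77 = 0.3916 h^-1
Extrapolated tail: C_last / k_e = 16.9 / 0.3916 = 43.156
AUC_0→∞ = 1666.3 + 43.156 = 1709.456 ng/mL·h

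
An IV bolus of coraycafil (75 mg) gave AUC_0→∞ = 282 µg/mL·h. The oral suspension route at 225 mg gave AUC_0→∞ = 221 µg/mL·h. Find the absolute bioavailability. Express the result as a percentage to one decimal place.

F = 26.1%

F = (AUC_ev / D_ev) / (AUC_iv / D_iv)
  = (221/225) / (282/75)
  = 0.982222 / 3.76 = 0.2612
  = 26.12%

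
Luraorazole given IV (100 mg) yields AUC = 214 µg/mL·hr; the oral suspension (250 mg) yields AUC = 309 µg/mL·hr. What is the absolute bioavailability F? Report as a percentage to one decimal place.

F = 57.8%

F = (AUC_ev / D_ev) / (AUC_iv / D_iv)
  = (309/250) / (214/100)
  = 1.236 / 2.14 = 0.5776
  = 57.76%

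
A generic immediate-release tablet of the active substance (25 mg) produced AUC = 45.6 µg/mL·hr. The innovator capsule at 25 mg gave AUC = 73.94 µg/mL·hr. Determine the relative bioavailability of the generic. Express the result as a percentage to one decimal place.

F_rel = (AUC_test/D_test) / (AUC_ref/D_ref)
      = (45.6/25) / (73.94/25)
      = 1.824 / 2.9576 = 0.6167 = 61.67%

F_rel = 61.7%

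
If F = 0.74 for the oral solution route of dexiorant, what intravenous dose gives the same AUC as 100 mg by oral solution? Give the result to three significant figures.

D_iv = 74.0 mg

Systemic exposure from an extravascular dose = F × D_ev, so the equivalent IV dose is F × D_ev.
D_iv = F × D_ev = 0.74 × 100 = 74 mg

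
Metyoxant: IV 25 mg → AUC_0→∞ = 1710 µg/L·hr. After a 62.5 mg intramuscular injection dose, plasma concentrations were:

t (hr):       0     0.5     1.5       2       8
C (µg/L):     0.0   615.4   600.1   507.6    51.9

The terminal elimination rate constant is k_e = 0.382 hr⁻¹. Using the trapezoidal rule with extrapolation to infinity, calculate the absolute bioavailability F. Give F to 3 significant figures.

Trapezoidal AUC_0→8 (intramuscular injection):
  [0→0.5]: (0.0+615.4)/2 × 0.5 = 153.85
  [0.5→1.5]: (615.4+600.1)/2 × 1 = 607.75
  [1.5→2]: (600.1+507.6)/2 × 0.5 = 276.925
  [2→8]: (507.6+51.9)/2 × 6 = 1678.5
  Sum = 2717.025 µg/L·hr
Tail: C_last/k_e = 51.9/0.382 = 135.864
AUC_0→∞ (intramuscular injection) = 2717.025 + 135.864 = 2852.889 µg/L·hr
F = (AUC_ev/D_ev)/(AUC_iv/D_iv) = (2852.889/62.5)/(1710/25) = 45.646224/68.4 = 0.6673

F = 0.667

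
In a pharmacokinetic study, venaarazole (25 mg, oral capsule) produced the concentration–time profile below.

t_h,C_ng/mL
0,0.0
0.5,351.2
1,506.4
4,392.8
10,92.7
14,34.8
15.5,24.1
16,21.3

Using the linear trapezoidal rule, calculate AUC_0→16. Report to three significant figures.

Trapezoidal AUC_0→16:
  [0→0.5]: (0.0+351.2)/2 × 0.5 = 87.8
  [0.5→1]: (351.2+506.4)/2 × 0.5 = 214.4
  [1→4]: (506.4+392.8)/2 × 3 = 1348.8
  [4→10]: (392.8+92.7)/2 × 6 = 1456.5
  [10→14]: (92.7+34.8)/2 × 4 = 255.0
  [14→15.5]: (34.8+24.1)/2 × 1.5 = 44.175
  [15.5→16]: (24.1+21.3)/2 × 0.5 = 11.35
  Sum = 3418.025 ng/mL·h

AUC = 3420 ng/mL·h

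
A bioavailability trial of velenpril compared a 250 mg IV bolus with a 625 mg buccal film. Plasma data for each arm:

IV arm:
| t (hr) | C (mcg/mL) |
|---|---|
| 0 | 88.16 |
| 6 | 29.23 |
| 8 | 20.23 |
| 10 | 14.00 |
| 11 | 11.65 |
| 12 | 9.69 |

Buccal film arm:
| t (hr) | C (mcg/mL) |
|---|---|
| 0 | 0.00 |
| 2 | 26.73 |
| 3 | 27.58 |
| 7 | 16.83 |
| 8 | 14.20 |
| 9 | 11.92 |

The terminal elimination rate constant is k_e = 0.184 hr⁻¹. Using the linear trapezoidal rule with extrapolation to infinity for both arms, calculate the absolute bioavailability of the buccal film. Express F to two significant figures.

F = 0.18

Trapezoidal AUC_0→12 (IV):
  [0→6]: (88.16+29.23)/2 × 6 = 352.17
  [6→8]: (29.23+20.23)/2 × 2 = 49.46
  [8→10]: (20.23+14.00)/2 × 2 = 34.23
  [10→11]: (14.00+11.65)/2 × 1 = 12.825
  [11→12]: (11.65+9.69)/2 × 1 = 10.67
  Sum = 459.355 mcg/mL·hr
IV tail: 9.69/0.184 = 52.663; AUC_iv,0→∞ = 459.355 + 52.663 = 512.018 mcg/mL·hr
Trapezoidal AUC_0→9 (buccal film):
  [0→2]: (0.00+26.73)/2 × 2 = 26.73
  [2→3]: (26.73+27.58)/2 × 1 = 27.155
  [3→7]: (27.58+16.83)/2 × 4 = 88.82
  [7→8]: (16.83+14.20)/2 × 1 = 15.515
  [8→9]: (14.20+11.92)/2 × 1 = 13.06
  Sum = 171.28 mcg/mL·hr
buccal film tail: 11.92/0.184 = 64.783; AUC_ev,0→∞ = 171.28 + 64.783 = 236.063 mcg/mL·hr
F = (AUC_ev/D_ev)/(AUC_iv/D_iv) = (236.063/625)/(512.018/250) = 0.3777008/2.048072 = 0.1844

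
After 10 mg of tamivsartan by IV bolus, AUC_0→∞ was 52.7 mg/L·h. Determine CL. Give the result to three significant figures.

CL = 0.190 L/h

CL = Dose_iv / AUC_0→∞
   = 10 / 52.7 = 0.189753 L/h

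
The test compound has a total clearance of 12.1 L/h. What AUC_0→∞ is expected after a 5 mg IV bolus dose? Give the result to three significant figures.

AUC = 0.413 mg/L·h

AUC_0→∞ = Dose_iv / CL
        = 5 / 12.1 = 0.413223 mg/L·h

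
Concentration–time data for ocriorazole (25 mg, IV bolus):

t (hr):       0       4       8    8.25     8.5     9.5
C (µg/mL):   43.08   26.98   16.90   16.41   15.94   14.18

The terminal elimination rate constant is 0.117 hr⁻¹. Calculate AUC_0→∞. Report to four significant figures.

Trapezoidal AUC_0→9.5:
  [0→4]: (43.08+26.98)/2 × 4 = 140.12
  [4→8]: (26.98+16.90)/2 × 4 = 87.76
  [8→8.25]: (16.90+16.41)/2 × 0.25 = 4.16375
  [8.25→8.5]: (16.41+15.94)/2 × 0.25 = 4.04375
  [8.5→9.5]: (15.94+14.18)/2 × 1 = 15.06
  Sum = 251.1475 µg/mL·hr
Extrapolated tail: C_last / k_e = 14.18 / 0.117 = 121.197
AUC_0→∞ = 251.1475 + 121.197 = 372.3445 µg/mL·hr

AUC = 372.3 µg/mL·hr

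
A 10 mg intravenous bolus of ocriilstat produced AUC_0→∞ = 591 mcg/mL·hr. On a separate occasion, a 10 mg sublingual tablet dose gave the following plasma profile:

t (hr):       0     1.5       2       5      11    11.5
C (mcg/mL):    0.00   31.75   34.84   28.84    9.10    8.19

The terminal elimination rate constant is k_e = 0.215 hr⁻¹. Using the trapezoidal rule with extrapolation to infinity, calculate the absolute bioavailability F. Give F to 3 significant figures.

F = 0.494

Trapezoidal AUC_0→11.5 (sublingual tablet):
  [0→1.5]: (0.00+31.75)/2 × 1.5 = 23.8125
  [1.5→2]: (31.75+34.84)/2 × 0.5 = 16.6475
  [2→5]: (34.84+28.84)/2 × 3 = 95.52
  [5→11]: (28.84+9.10)/2 × 6 = 113.82
  [11→11.5]: (9.10+8.19)/2 × 0.5 = 4.3225
  Sum = 254.1225 mcg/mL·hr
Tail: C_last/k_e = 8.19/0.215 = 38.093
AUC_0→∞ (sublingual tablet) = 254.1225 + 38.093 = 292.2155 mcg/mL·hr
F = (AUC_ev/D_ev)/(AUC_iv/D_iv) = (292.2155/10)/(591/10) = 29.22155/59.1 = 0.4944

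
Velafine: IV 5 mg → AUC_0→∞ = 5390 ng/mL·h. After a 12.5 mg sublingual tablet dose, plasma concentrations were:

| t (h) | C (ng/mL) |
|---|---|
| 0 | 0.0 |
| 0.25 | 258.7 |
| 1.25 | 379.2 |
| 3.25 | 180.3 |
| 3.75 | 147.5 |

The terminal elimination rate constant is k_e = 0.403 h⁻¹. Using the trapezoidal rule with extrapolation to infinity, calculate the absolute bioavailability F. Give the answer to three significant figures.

F = 0.101

Trapezoidal AUC_0→3.75 (sublingual tablet):
  [0→0.25]: (0.0+258.7)/2 × 0.25 = 32.3375
  [0.25→1.25]: (258.7+379.2)/2 × 1 = 318.95
  [1.25→3.25]: (379.2+180.3)/2 × 2 = 559.5
  [3.25→3.75]: (180.3+147.5)/2 × 0.5 = 81.95
  Sum = 992.7375 ng/mL·h
Tail: C_last/k_e = 147.5/0.403 = 366.005
AUC_0→∞ (sublingual tablet) = 992.7375 + 366.005 = 1358.7425 ng/mL·h
F = (AUC_ev/D_ev)/(AUC_iv/D_iv) = (1358.7425/12.5)/(5390/5) = 108.6994/1078 = 0.1008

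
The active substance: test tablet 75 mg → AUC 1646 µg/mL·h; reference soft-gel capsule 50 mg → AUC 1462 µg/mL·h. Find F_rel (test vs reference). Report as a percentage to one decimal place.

F_rel = (AUC_test/D_test) / (AUC_ref/D_ref)
      = (1646/75) / (1462/50)
      = 21.9467 / 29.24 = 0.7506 = 75.06%

F_rel = 75.1%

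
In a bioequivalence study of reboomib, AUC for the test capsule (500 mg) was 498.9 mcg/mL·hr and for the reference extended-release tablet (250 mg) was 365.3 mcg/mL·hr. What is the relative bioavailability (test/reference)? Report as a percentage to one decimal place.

F_rel = 68.3%

F_rel = (AUC_test/D_test) / (AUC_ref/D_ref)
      = (498.9/500) / (365.3/250)
      = 0.9978 / 1.4612 = 0.6829 = 68.29%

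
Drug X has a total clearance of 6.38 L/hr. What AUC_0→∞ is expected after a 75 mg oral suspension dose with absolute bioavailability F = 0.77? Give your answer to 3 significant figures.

AUC = 9.05 mg/L·hr

AUC_0→∞ = F × Dose / CL
        = 0.77 × 75 / 6.38 = 9.05172 mg/L·hr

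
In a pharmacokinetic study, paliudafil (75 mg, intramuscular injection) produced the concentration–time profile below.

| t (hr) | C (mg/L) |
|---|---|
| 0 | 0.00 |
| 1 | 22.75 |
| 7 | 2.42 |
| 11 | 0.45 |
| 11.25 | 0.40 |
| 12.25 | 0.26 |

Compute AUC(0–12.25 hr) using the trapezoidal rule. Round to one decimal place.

Trapezoidal AUC_0→12.25:
  [0→1]: (0.00+22.75)/2 × 1 = 11.375
  [1→7]: (22.75+2.42)/2 × 6 = 75.51
  [7→11]: (2.42+0.45)/2 × 4 = 5.74
  [11→11.25]: (0.45+0.40)/2 × 0.25 = 0.10625
  [11.25→12.25]: (0.40+0.26)/2 × 1 = 0.33
  Sum = 93.06125 mg/L·hr

AUC = 93.1 mg/L·hr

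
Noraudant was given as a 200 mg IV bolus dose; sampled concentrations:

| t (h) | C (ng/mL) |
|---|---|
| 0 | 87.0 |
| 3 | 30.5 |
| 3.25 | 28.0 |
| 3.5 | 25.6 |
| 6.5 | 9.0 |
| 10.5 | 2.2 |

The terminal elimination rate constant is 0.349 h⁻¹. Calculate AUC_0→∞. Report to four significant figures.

Trapezoidal AUC_0→10.5:
  [0→3]: (87.0+30.5)/2 × 3 = 176.25
  [3→3.25]: (30.5+28.0)/2 × 0.25 = 7.3125
  [3.25→3.5]: (28.0+25.6)/2 × 0.25 = 6.7
  [3.5→6.5]: (25.6+9.0)/2 × 3 = 51.9
  [6.5→10.5]: (9.0+2.2)/2 × 4 = 22.4
  Sum = 264.5625 ng/mL·h
Extrapolated tail: C_last / k_e = 2.2 / 0.349 = 6.304
AUC_0→∞ = 264.5625 + 6.304 = 270.8665 ng/mL·h

AUC = 270.9 ng/mL·h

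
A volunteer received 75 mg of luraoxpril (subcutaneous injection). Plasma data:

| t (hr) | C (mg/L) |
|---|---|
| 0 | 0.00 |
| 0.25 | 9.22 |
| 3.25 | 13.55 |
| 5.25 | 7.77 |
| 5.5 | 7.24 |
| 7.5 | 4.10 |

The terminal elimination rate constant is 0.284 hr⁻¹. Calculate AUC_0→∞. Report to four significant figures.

AUC = 84.28 mg/L·hr

Trapezoidal AUC_0→7.5:
  [0→0.25]: (0.00+9.22)/2 × 0.25 = 1.1525
  [0.25→3.25]: (9.22+13.55)/2 × 3 = 34.155
  [3.25→5.25]: (13.55+7.77)/2 × 2 = 21.32
  [5.25→5.5]: (7.77+7.24)/2 × 0.25 = 1.87625
  [5.5→7.5]: (7.24+4.10)/2 × 2 = 11.34
  Sum = 69.84375 mg/L·hr
Extrapolated tail: C_last / k_e = 4.10 / 0.284 = 14.437
AUC_0→∞ = 69.84375 + 14.437 = 84.28075 mg/L·hr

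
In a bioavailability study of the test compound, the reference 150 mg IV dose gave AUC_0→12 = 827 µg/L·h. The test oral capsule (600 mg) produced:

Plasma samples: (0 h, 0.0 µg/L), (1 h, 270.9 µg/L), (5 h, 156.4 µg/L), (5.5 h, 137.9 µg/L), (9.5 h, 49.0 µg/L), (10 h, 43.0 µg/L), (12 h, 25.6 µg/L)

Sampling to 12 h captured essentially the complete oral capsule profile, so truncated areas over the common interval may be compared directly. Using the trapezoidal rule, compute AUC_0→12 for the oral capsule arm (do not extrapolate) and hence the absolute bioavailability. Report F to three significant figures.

F = 0.462

Trapezoidal AUC_0→12 (oral capsule):
  [0→1]: (0.0+270.9)/2 × 1 = 135.45
  [1→5]: (270.9+156.4)/2 × 4 = 854.6
  [5→5.5]: (156.4+137.9)/2 × 0.5 = 73.575
  [5.5→9.5]: (137.9+49.0)/2 × 4 = 373.8
  [9.5→10]: (49.0+43.0)/2 × 0.5 = 23.0
  [10→12]: (43.0+25.6)/2 × 2 = 68.6
  Sum = 1529.025 µg/L·h
F = (AUC_ev/D_ev)/(AUC_iv/D_iv) = (1529.025/600)/(827/150) = 2.548375/5.51333 = 0.4622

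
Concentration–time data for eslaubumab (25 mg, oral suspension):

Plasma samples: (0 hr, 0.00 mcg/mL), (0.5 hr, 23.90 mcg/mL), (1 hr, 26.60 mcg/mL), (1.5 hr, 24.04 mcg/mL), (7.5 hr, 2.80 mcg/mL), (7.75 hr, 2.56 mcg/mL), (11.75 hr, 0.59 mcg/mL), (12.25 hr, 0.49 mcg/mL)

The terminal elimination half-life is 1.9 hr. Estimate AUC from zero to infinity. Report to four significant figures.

Trapezoidal AUC_0→12.25:
  [0→0.5]: (0.00+23.90)/2 × 0.5 = 5.975
  [0.5→1]: (23.90+26.60)/2 × 0.5 = 12.625
  [1→1.5]: (26.60+24.04)/2 × 0.5 = 12.66
  [1.5→7.5]: (24.04+2.80)/2 × 6 = 80.52
  [7.5→7.75]: (2.80+2.56)/2 × 0.25 = 0.67
  [7.75→11.75]: (2.56+0.59)/2 × 4 = 6.3
  [11.75→12.25]: (0.59+0.49)/2 × 0.5 = 0.27
  Sum = 119.02 mcg/mL·hr
k_e = ln2 / t½ = 0.693147 / 1.9 = 0.3648 hr^-1
Extrapolated tail: C_last / k_e = 0.49 / 0.3648 = 1.343
AUC_0→∞ = 119.02 + 1.343 = 120.363 mcg/mL·hr

AUC = 120.4 mcg/mL·hr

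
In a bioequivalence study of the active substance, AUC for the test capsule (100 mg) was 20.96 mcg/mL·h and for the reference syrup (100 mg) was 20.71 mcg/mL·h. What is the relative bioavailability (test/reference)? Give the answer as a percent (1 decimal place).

F_rel = 101.2%

F_rel = (AUC_test/D_test) / (AUC_ref/D_ref)
      = (20.96/100) / (20.71/100)
      = 0.2096 / 0.2071 = 1.0121 = 101.21%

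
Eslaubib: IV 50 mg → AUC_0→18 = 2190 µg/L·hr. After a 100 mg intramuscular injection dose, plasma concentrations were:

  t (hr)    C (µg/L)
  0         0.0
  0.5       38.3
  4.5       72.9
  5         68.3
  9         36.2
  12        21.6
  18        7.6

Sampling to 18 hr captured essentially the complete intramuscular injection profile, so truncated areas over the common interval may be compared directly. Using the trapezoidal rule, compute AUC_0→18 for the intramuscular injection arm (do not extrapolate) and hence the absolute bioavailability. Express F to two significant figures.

Trapezoidal AUC_0→18 (intramuscular injection):
  [0→0.5]: (0.0+38.3)/2 × 0.5 = 9.575
  [0.5→4.5]: (38.3+72.9)/2 × 4 = 222.4
  [4.5→5]: (72.9+68.3)/2 × 0.5 = 35.3
  [5→9]: (68.3+36.2)/2 × 4 = 209.0
  [9→12]: (36.2+21.6)/2 × 3 = 86.7
  [12→18]: (21.6+7.6)/2 × 6 = 87.6
  Sum = 650.575 µg/L·hr
F = (AUC_ev/D_ev)/(AUC_iv/D_iv) = (650.575/100)/(2190/50) = 6.50575/43.8 = 0.1485

F = 0.15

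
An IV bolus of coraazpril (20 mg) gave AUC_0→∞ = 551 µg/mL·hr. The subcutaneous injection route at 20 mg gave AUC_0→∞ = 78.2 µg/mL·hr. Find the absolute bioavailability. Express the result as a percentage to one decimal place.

F = 14.2%

F = (AUC_ev / D_ev) / (AUC_iv / D_iv)
  = (78.2/20) / (551/20)
  = 3.91 / 27.55 = 0.1419
  = 14.19%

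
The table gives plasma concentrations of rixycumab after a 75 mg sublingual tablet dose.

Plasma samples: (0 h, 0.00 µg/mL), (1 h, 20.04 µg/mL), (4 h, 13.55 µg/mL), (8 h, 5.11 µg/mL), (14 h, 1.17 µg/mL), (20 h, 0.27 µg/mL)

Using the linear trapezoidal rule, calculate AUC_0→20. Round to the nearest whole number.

Trapezoidal AUC_0→20:
  [0→1]: (0.00+20.04)/2 × 1 = 10.02
  [1→4]: (20.04+13.55)/2 × 3 = 50.385
  [4→8]: (13.55+5.11)/2 × 4 = 37.32
  [8→14]: (5.11+1.17)/2 × 6 = 18.84
  [14→20]: (1.17+0.27)/2 × 6 = 4.32
  Sum = 120.885 µg/mL·h

AUC = 121 µg/mL·h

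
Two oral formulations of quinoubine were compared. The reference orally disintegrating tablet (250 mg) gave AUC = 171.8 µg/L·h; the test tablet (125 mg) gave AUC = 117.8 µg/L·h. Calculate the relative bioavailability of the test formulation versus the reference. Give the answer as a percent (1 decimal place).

F_rel = 137.1%

F_rel = (AUC_test/D_test) / (AUC_ref/D_ref)
      = (117.8/125) / (171.8/250)
      = 0.9424 / 0.6872 = 1.3714 = 137.14%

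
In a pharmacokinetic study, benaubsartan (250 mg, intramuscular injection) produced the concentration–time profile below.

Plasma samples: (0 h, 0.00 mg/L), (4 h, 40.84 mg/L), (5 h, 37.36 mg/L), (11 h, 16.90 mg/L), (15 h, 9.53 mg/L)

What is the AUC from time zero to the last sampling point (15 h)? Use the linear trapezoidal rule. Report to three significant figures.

AUC = 336 mg/L·h

Trapezoidal AUC_0→15:
  [0→4]: (0.00+40.84)/2 × 4 = 81.68
  [4→5]: (40.84+37.36)/2 × 1 = 39.1
  [5→11]: (37.36+16.90)/2 × 6 = 162.78
  [11→15]: (16.90+9.53)/2 × 4 = 52.86
  Sum = 336.42 mg/L·h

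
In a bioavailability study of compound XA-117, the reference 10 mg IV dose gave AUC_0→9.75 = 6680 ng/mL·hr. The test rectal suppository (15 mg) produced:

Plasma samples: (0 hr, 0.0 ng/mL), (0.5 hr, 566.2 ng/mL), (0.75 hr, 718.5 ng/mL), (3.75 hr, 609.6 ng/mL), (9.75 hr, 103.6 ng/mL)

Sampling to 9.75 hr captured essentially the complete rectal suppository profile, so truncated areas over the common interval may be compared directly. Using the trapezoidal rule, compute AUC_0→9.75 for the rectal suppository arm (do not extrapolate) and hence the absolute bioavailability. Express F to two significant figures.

Trapezoidal AUC_0→9.75 (rectal suppository):
  [0→0.5]: (0.0+566.2)/2 × 0.5 = 141.55
  [0.5→0.75]: (566.2+718.5)/2 × 0.25 = 160.5875
  [0.75→3.75]: (718.5+609.6)/2 × 3 = 1992.15
  [3.75→9.75]: (609.6+103.6)/2 × 6 = 2139.6
  Sum = 4433.8875 ng/mL·hr
F = (AUC_ev/D_ev)/(AUC_iv/D_iv) = (4433.8875/15)/(6680/10) = 295.5925/668 = 0.4425

F = 0.44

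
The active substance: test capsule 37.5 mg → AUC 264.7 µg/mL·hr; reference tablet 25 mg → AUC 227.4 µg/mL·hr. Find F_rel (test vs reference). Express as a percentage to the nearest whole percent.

F_rel = (AUC_test/D_test) / (AUC_ref/D_ref)
      = (264.7/37.5) / (227.4/25)
      = 7.05867 / 9.096 = 0.7760 = 77.60%

F_rel = 78%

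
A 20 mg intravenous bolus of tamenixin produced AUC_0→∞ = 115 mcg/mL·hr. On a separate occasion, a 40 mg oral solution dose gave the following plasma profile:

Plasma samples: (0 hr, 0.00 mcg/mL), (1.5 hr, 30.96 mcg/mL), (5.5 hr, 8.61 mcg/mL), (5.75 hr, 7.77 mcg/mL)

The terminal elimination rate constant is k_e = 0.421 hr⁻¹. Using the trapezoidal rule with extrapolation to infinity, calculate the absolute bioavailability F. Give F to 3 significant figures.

Trapezoidal AUC_0→5.75 (oral solution):
  [0→1.5]: (0.00+30.96)/2 × 1.5 = 23.22
  [1.5→5.5]: (30.96+8.61)/2 × 4 = 79.14
  [5.5→5.75]: (8.61+7.77)/2 × 0.25 = 2.0475
  Sum = 104.4075 mcg/mL·hr
Tail: C_last/k_e = 7.77/0.421 = 18.456
AUC_0→∞ (oral solution) = 104.4075 + 18.456 = 122.8635 mcg/mL·hr
F = (AUC_ev/D_ev)/(AUC_iv/D_iv) = (122.8635/40)/(115/20) = 3.0715875/5.75 = 0.5342

F = 0.534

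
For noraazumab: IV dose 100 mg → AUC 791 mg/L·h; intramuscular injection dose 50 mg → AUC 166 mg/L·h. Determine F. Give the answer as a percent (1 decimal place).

F = 42.0%

F = (AUC_ev / D_ev) / (AUC_iv / D_iv)
  = (166/50) / (791/100)
  = 3.32 / 7.91 = 0.4197
  = 41.97%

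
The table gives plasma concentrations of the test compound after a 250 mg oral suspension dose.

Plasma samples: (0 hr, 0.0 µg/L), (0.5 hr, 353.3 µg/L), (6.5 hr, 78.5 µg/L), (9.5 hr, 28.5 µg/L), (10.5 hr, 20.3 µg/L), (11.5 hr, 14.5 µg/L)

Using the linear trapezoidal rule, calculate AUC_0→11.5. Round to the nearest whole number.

Trapezoidal AUC_0→11.5:
  [0→0.5]: (0.0+353.3)/2 × 0.5 = 88.325
  [0.5→6.5]: (353.3+78.5)/2 × 6 = 1295.4
  [6.5→9.5]: (78.5+28.5)/2 × 3 = 160.5
  [9.5→10.5]: (28.5+20.3)/2 × 1 = 24.4
  [10.5→11.5]: (20.3+14.5)/2 × 1 = 17.4
  Sum = 1586.025 µg/L·hr

AUC = 1586 µg/L·hr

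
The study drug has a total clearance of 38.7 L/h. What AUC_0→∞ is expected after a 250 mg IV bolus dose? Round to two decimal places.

AUC = 6.46 mg/L·h

AUC_0→∞ = Dose_iv / CL
        = 250 / 38.7 = 6.45995 mg/L·h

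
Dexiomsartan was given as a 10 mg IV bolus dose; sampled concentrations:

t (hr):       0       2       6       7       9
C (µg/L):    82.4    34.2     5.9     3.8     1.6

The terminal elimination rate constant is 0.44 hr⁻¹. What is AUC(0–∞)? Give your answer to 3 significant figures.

Trapezoidal AUC_0→9:
  [0→2]: (82.4+34.2)/2 × 2 = 116.6
  [2→6]: (34.2+5.9)/2 × 4 = 80.2
  [6→7]: (5.9+3.8)/2 × 1 = 4.85
  [7→9]: (3.8+1.6)/2 × 2 = 5.4
  Sum = 207.05 µg/L·hr
Extrapolated tail: C_last / k_e = 1.6 / 0.44 = 3.636
AUC_0→∞ = 207.05 + 3.636 = 210.686 µg/L·hr

AUC = 211 µg/L·hr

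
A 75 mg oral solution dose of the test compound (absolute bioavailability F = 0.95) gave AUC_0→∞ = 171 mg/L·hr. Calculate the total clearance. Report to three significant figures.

CL = 0.417 L/hr

CL = F × Dose / AUC_0→∞
   = 0.95 × 75 / 171 = 0.416667 L/hr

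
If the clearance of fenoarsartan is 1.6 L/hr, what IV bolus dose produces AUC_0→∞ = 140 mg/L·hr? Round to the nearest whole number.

Dose = 224 mg

Dose_iv = CL × AUC_0→∞
     = 1.6 × 140 = 224 mg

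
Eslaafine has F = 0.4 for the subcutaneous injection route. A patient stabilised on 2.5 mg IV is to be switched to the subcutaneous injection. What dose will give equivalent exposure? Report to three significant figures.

D_subcutaneous = 6.25 mg

For equal systemic exposure: F × D_ev = D_iv
D_ev = D_iv / F = 2.5 / 0.4 = 6.25 mg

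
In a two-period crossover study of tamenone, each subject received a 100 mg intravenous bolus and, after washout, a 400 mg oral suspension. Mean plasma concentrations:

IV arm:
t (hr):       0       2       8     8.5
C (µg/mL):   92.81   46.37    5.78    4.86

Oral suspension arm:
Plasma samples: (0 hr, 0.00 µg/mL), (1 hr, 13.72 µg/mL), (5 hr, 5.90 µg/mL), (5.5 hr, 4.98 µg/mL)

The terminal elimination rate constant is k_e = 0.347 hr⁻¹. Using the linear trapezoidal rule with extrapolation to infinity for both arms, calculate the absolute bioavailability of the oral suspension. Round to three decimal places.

F = 0.051

Trapezoidal AUC_0→8.5 (IV):
  [0→2]: (92.81+46.37)/2 × 2 = 139.18
  [2→8]: (46.37+5.78)/2 × 6 = 156.45
  [8→8.5]: (5.78+4.86)/2 × 0.5 = 2.66
  Sum = 298.29 µg/mL·hr
IV tail: 4.86/0.347 = 14.006; AUC_iv,0→∞ = 298.29 + 14.006 = 312.296 µg/mL·hr
Trapezoidal AUC_0→5.5 (oral suspension):
  [0→1]: (0.00+13.72)/2 × 1 = 6.86
  [1→5]: (13.72+5.90)/2 × 4 = 39.24
  [5→5.5]: (5.90+4.98)/2 × 0.5 = 2.72
  Sum = 48.82 µg/mL·hr
oral suspension tail: 4.98/0.347 = 14.352; AUC_ev,0→∞ = 48.82 + 14.352 = 63.172 µg/mL·hr
F = (AUC_ev/D_ev)/(AUC_iv/D_iv) = (63.172/400)/(312.296/100) = 0.15793/3.12296 = 0.0506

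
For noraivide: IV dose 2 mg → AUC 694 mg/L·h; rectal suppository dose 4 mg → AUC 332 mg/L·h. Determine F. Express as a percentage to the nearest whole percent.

F = (AUC_ev / D_ev) / (AUC_iv / D_iv)
  = (332/4) / (694/2)
  = 83 / 347 = 0.2392
  = 23.92%

F = 24%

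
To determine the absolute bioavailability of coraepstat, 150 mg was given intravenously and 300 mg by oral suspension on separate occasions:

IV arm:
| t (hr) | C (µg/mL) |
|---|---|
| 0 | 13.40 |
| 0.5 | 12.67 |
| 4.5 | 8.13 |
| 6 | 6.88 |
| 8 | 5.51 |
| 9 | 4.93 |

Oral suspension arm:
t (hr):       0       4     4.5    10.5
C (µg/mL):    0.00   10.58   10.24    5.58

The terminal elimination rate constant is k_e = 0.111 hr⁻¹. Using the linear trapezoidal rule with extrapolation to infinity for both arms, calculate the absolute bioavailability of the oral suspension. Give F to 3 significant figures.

F = 0.511

Trapezoidal AUC_0→9 (IV):
  [0→0.5]: (13.40+12.67)/2 × 0.5 = 6.5175
  [0.5→4.5]: (12.67+8.13)/2 × 4 = 41.6
  [4.5→6]: (8.13+6.88)/2 × 1.5 = 11.2575
  [6→8]: (6.88+5.51)/2 × 2 = 12.39
  [8→9]: (5.51+4.93)/2 × 1 = 5.22
  Sum = 76.985 µg/mL·hr
IV tail: 4.93/0.111 = 44.414; AUC_iv,0→∞ = 76.985 + 44.414 = 121.399 µg/mL·hr
Trapezoidal AUC_0→10.5 (oral suspension):
  [0→4]: (0.00+10.58)/2 × 4 = 21.16
  [4→4.5]: (10.58+10.24)/2 × 0.5 = 5.205
  [4.5→10.5]: (10.24+5.58)/2 × 6 = 47.46
  Sum = 73.825 µg/mL·hr
oral suspension tail: 5.58/0.111 = 50.270; AUC_ev,0→∞ = 73.825 + 50.270 = 124.095 µg/mL·hr
F = (AUC_ev/D_ev)/(AUC_iv/D_iv) = (124.095/300)/(121.399/150) = 0.41365/0.809327 = 0.5111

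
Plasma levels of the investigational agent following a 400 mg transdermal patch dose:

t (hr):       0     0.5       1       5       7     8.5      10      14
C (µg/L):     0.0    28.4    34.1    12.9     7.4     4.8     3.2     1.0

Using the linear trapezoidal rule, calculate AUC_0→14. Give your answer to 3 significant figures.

AUC = 161 µg/L·hr

Trapezoidal AUC_0→14:
  [0→0.5]: (0.0+28.4)/2 × 0.5 = 7.1
  [0.5→1]: (28.4+34.1)/2 × 0.5 = 15.625
  [1→5]: (34.1+12.9)/2 × 4 = 94.0
  [5→7]: (12.9+7.4)/2 × 2 = 20.3
  [7→8.5]: (7.4+4.8)/2 × 1.5 = 9.15
  [8.5→10]: (4.8+3.2)/2 × 1.5 = 6.0
  [10→14]: (3.2+1.0)/2 × 4 = 8.4
  Sum = 160.575 µg/L·hr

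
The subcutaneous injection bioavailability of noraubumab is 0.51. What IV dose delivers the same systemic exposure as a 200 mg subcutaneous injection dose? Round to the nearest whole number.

D_iv = 102 mg

Systemic exposure from an extravascular dose = F × D_ev, so the equivalent IV dose is F × D_ev.
D_iv = F × D_ev = 0.51 × 200 = 102 mg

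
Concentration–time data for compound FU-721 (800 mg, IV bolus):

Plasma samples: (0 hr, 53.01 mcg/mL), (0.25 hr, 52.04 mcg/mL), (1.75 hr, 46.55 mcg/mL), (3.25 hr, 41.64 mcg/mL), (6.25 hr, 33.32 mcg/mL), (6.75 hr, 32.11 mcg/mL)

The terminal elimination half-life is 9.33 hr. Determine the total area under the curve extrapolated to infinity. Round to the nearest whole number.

Trapezoidal AUC_0→6.75:
  [0→0.25]: (53.01+52.04)/2 × 0.25 = 13.13125
  [0.25→1.75]: (52.04+46.55)/2 × 1.5 = 73.9425
  [1.75→3.25]: (46.55+41.64)/2 × 1.5 = 66.1425
  [3.25→6.25]: (41.64+33.32)/2 × 3 = 112.44
  [6.25→6.75]: (33.32+32.11)/2 × 0.5 = 16.3575
  Sum = 282.01375 mcg/mL·hr
k_e = ln2 / t½ = 0.693147 / 9.33 = 0.0743 hr^-1
Extrapolated tail: C_last / k_e = 32.11 / 0.0743 = 432.167
AUC_0→∞ = 282.01375 + 432.167 = 714.18075 mcg/mL·hr

AUC = 714 mcg/mL·hr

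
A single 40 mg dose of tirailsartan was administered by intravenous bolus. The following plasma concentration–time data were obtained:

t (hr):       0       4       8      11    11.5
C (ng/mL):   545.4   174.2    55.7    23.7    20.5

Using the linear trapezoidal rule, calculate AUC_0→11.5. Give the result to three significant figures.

Trapezoidal AUC_0→11.5:
  [0→4]: (545.4+174.2)/2 × 4 = 1439.2
  [4→8]: (174.2+55.7)/2 × 4 = 459.8
  [8→11]: (55.7+23.7)/2 × 3 = 119.1
  [11→11.5]: (23.7+20.5)/2 × 0.5 = 11.05
  Sum = 2029.15 ng/mL·hr

AUC = 2030 ng/mL·hr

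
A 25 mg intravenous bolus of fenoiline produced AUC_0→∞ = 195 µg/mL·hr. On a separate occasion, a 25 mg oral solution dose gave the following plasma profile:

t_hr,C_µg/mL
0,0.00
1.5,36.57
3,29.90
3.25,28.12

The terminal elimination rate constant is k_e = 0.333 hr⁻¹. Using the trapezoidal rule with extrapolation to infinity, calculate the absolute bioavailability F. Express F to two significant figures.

Trapezoidal AUC_0→3.25 (oral solution):
  [0→1.5]: (0.00+36.57)/2 × 1.5 = 27.4275
  [1.5→3]: (36.57+29.90)/2 × 1.5 = 49.8525
  [3→3.25]: (29.90+28.12)/2 × 0.25 = 7.2525
  Sum = 84.5325 µg/mL·hr
Tail: C_last/k_e = 28.12/0.333 = 84.444
AUC_0→∞ (oral solution) = 84.5325 + 84.444 = 168.9765 µg/mL·hr
F = (AUC_ev/D_ev)/(AUC_iv/D_iv) = (168.9765/25)/(195/25) = 6.75906/7.8 = 0.8665

F = 0.87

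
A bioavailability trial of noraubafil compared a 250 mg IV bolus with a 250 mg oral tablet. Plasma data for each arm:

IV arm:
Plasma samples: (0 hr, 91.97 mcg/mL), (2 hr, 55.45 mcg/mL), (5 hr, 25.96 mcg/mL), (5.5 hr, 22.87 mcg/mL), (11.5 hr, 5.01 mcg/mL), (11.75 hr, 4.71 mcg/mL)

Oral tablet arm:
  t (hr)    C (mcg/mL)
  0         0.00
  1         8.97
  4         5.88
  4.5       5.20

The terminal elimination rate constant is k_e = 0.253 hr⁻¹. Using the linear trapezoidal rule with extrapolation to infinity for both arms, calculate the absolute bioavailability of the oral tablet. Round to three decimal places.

Trapezoidal AUC_0→11.75 (IV):
  [0→2]: (91.97+55.45)/2 × 2 = 147.42
  [2→5]: (55.45+25.96)/2 × 3 = 122.115
  [5→5.5]: (25.96+22.87)/2 × 0.5 = 12.2075
  [5.5→11.5]: (22.87+5.01)/2 × 6 = 83.64
  [11.5→11.75]: (5.01+4.71)/2 × 0.25 = 1.215
  Sum = 366.5975 mcg/mL·hr
IV tail: 4.71/0.253 = 18.617; AUC_iv,0→∞ = 366.5975 + 18.617 = 385.2145 mcg/mL·hr
Trapezoidal AUC_0→4.5 (oral tablet):
  [0→1]: (0.00+8.97)/2 × 1 = 4.485
  [1→4]: (8.97+5.88)/2 × 3 = 22.275
  [4→4.5]: (5.88+5.20)/2 × 0.5 = 2.77
  Sum = 29.53 mcg/mL·hr
oral tablet tail: 5.20/0.253 = 20.553; AUC_ev,0→∞ = 29.53 + 20.553 = 50.083 mcg/mL·hr
F = (AUC_ev/D_ev)/(AUC_iv/D_iv) = (50.083/250)/(385.2145/250) = 0.200332/1.540858 = 0.1300

F = 0.130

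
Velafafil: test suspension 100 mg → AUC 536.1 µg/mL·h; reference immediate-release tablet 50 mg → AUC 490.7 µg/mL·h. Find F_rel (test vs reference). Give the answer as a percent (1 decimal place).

F_rel = (AUC_test/D_test) / (AUC_ref/D_ref)
      = (536.1/100) / (490.7/50)
      = 5.361 / 9.814 = 0.5463 = 54.63%

F_rel = 54.6%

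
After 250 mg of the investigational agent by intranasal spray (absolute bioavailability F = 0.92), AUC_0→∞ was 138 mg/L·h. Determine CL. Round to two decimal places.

CL = 1.67 L/h

CL = F × Dose / AUC_0→∞
   = 0.92 × 250 / 138 = 1.66667 L/h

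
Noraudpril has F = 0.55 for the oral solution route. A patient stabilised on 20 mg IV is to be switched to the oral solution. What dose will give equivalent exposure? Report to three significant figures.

D_oral = 36.4 mg

For equal systemic exposure: F × D_ev = D_iv
D_ev = D_iv / F = 20 / 0.55 = 36.3636 mg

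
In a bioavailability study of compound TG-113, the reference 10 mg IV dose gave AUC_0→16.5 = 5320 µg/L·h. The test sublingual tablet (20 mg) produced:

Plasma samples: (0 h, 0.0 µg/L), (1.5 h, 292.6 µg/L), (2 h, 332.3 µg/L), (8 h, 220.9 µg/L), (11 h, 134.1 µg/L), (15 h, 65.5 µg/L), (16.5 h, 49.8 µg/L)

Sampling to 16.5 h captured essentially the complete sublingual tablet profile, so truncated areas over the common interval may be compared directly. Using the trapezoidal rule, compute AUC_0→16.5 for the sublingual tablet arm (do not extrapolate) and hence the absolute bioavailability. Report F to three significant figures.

Trapezoidal AUC_0→16.5 (sublingual tablet):
  [0→1.5]: (0.0+292.6)/2 × 1.5 = 219.45
  [1.5→2]: (292.6+332.3)/2 × 0.5 = 156.225
  [2→8]: (332.3+220.9)/2 × 6 = 1659.6
  [8→11]: (220.9+134.1)/2 × 3 = 532.5
  [11→15]: (134.1+65.5)/2 × 4 = 399.2
  [15→16.5]: (65.5+49.8)/2 × 1.5 = 86.475
  Sum = 3053.45 µg/L·h
F = (AUC_ev/D_ev)/(AUC_iv/D_iv) = (3053.45/20)/(5320/10) = 152.6725/532 = 0.2870

F = 0.287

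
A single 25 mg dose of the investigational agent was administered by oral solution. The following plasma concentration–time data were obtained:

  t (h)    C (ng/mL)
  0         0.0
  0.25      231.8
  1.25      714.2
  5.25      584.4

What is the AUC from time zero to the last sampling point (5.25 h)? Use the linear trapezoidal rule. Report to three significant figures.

Trapezoidal AUC_0→5.25:
  [0→0.25]: (0.0+231.8)/2 × 0.25 = 28.975
  [0.25→1.25]: (231.8+714.2)/2 × 1 = 473.0
  [1.25→5.25]: (714.2+584.4)/2 × 4 = 2597.2
  Sum = 3099.175 ng/mL·h

AUC = 3100 ng/mL·h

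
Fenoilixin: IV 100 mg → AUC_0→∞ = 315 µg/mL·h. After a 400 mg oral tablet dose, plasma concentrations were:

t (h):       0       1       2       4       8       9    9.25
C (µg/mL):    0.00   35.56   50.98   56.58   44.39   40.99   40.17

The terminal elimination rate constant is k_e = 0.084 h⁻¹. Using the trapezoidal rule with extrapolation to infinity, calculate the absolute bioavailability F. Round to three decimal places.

F = 0.716

Trapezoidal AUC_0→9.25 (oral tablet):
  [0→1]: (0.00+35.56)/2 × 1 = 17.78
  [1→2]: (35.56+50.98)/2 × 1 = 43.27
  [2→4]: (50.98+56.58)/2 × 2 = 107.56
  [4→8]: (56.58+44.39)/2 × 4 = 201.94
  [8→9]: (44.39+40.99)/2 × 1 = 42.69
  [9→9.25]: (40.99+40.17)/2 × 0.25 = 10.145
  Sum = 423.385 µg/mL·h
Tail: C_last/k_e = 40.17/0.084 = 478.214
AUC_0→∞ (oral tablet) = 423.385 + 478.214 = 901.599 µg/mL·h
F = (AUC_ev/D_ev)/(AUC_iv/D_iv) = (901.599/400)/(315/100) = 2.2539975/3.15 = 0.7156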